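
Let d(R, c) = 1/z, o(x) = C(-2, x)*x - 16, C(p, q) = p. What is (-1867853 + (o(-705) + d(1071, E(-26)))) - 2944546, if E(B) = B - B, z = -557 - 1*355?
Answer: -4387636561/912 ≈ -4.8110e+6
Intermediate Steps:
z = -912 (z = -557 - 355 = -912)
E(B) = 0
o(x) = -16 - 2*x (o(x) = -2*x - 16 = -16 - 2*x)
d(R, c) = -1/912 (d(R, c) = 1/(-912) = -1/912)
(-1867853 + (o(-705) + d(1071, E(-26)))) - 2944546 = (-1867853 + ((-16 - 2*(-705)) - 1/912)) - 2944546 = (-1867853 + ((-16 + 1410) - 1/912)) - 2944546 = (-1867853 + (1394 - 1/912)) - 2944546 = (-1867853 + 1271327/912) - 2944546 = -1702210609/912 - 2944546 = -4387636561/912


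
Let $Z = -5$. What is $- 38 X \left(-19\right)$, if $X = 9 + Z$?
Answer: $2888$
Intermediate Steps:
$X = 4$ ($X = 9 - 5 = 4$)
$- 38 X \left(-19\right) = \left(-38\right) 4 \left(-19\right) = \left(-152\right) \left(-19\right) = 2888$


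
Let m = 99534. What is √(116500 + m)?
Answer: √216034 ≈ 464.79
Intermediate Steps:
√(116500 + m) = √(116500 + 99534) = √216034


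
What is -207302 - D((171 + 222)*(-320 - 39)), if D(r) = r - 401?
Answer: -65814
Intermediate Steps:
D(r) = -401 + r
-207302 - D((171 + 222)*(-320 - 39)) = -207302 - (-401 + (171 + 222)*(-320 - 39)) = -207302 - (-401 + 393*(-359)) = -207302 - (-401 - 141087) = -207302 - 1*(-141488) = -207302 + 141488 = -65814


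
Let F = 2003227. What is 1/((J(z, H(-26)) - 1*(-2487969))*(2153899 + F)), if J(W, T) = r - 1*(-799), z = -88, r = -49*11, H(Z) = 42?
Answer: 1/10343881469854 ≈ 9.6675e-14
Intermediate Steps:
r = -539
J(W, T) = 260 (J(W, T) = -539 - 1*(-799) = -539 + 799 = 260)
1/((J(z, H(-26)) - 1*(-2487969))*(2153899 + F)) = 1/((260 - 1*(-2487969))*(2153899 + 2003227)) = 1/((260 + 2487969)*4157126) = (1/4157126)/2488229 = (1/2488229)*(1/4157126) = 1/10343881469854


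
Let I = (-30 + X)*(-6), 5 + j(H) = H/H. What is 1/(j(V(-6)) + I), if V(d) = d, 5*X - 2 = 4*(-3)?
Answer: 1/188 ≈ 0.0053191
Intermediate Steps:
X = -2 (X = ⅖ + (4*(-3))/5 = ⅖ + (⅕)*(-12) = ⅖ - 12/5 = -2)
j(H) = -4 (j(H) = -5 + H/H = -5 + 1 = -4)
I = 192 (I = (-30 - 2)*(-6) = -32*(-6) = 192)
1/(j(V(-6)) + I) = 1/(-4 + 192) = 1/188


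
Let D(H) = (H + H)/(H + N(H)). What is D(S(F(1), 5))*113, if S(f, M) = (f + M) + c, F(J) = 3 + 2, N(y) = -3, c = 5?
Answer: 565/2 ≈ 282.50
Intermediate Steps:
F(J) = 5
S(f, M) = 5 + M + f (S(f, M) = (f + M) + 5 = (M + f) + 5 = 5 + M + f)
D(H) = 2*H/(-3 + H) (D(H) = (H + H)/(H - 3) = (2*H)/(-3 + H) = 2*H/(-3 + H))
D(S(F(1), 5))*113 = (2*(5 + 5 + 5)/(-3 + (5 + 5 + 5)))*113 = (2*15/(-3 + 15))*113 = (2*15/12)*113 = (2*15*(1/12))*113 = (5/2)*113 = 565/2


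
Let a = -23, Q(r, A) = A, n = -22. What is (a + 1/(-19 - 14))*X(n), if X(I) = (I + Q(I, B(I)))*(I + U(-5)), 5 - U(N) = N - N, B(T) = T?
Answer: -51680/3 ≈ -17227.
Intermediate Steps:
U(N) = 5 (U(N) = 5 - (N - N) = 5 - 1*0 = 5 + 0 = 5)
X(I) = 2*I*(5 + I) (X(I) = (I + I)*(I + 5) = (2*I)*(5 + I) = 2*I*(5 + I))
(a + 1/(-19 - 14))*X(n) = (-23 + 1/(-19 - 14))*(2*(-22)*(5 - 22)) = (-23 + 1/(-33))*(2*(-22)*(-17)) = (-23 - 1/33)*748 = -760/33*748 = -51680/3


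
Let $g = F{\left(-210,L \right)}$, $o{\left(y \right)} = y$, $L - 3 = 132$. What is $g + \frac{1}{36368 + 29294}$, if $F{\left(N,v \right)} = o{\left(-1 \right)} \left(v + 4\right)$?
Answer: $- \frac{9127017}{65662} \approx -139.0$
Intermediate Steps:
$L = 135$ ($L = 3 + 132 = 135$)
$F{\left(N,v \right)} = -4 - v$ ($F{\left(N,v \right)} = - (v + 4) = - (4 + v) = -4 - v$)
$g = -139$ ($g = -4 - 135 = -139$)
$g + \frac{1}{36368 + 29294} = -139 + \frac{1}{36368 + 29294} = -139 + \frac{1}{65662} = - \frac{9127017}{65662}$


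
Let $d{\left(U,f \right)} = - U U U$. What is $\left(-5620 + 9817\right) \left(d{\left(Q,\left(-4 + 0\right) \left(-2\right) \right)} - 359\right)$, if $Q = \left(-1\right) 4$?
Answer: $-1238115$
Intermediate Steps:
$Q = -4$
$d{\left(U,f \right)} = - U^{3}$ ($d{\left(U,f \right)} = - U^{2} U = - U^{3}$)
$\left(-5620 + 9817\right) \left(d{\left(Q,\left(-4 + 0\right) \left(-2\right) \right)} - 359\right) = \left(-5620 + 9817\right) \left(- \left(-4\right)^{3} - 359\right) = 4197 \left(\left(-1\right) \left(-64\right) - 359\right) = 4197 \left(64 - 359\right) = 4197 \left(-295\right) = -1238115$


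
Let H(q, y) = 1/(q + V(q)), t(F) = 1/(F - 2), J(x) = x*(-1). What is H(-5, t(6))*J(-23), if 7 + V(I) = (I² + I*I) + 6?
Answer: 23/44 ≈ 0.52273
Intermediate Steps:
J(x) = -x
V(I) = -1 + 2*I² (V(I) = -7 + ((I² + I*I) + 6) = -7 + ((I² + I²) + 6) = -7 + (2*I² + 6) = -7 + (6 + 2*I²) = -1 + 2*I²)
t(F) = 1/(-2 + F)
H(q, y) = 1/(-1 + q + 2*q²) (H(q, y) = 1/(q + (-1 + 2*q²)) = 1/(-1 + q + 2*q²))
H(-5, t(6))*J(-23) = (-1*(-23))/(-1 - 5 + 2*(-5)²) = 23/(-1 - 5 + 2*25) = 23/(-1 - 5 + 50) = 23/44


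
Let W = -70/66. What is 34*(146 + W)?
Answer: 162622/33 ≈ 4927.9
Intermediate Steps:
W = -35/33 (W = -70*1/66 = -35/33 ≈ -1.0606)
34*(146 + W) = 34*(146 - 35/33) = 34*(4783/33) = 162622/33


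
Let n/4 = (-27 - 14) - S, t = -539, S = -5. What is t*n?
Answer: 77616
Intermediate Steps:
n = -144 (n = 4*((-27 - 14) - 1*(-5)) = 4*(-41 + 5) = 4*(-36) = -144)
t*n = -539*(-144) = 77616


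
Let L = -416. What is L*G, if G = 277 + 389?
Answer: -277056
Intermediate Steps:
G = 666
L*G = -416*666 = -277056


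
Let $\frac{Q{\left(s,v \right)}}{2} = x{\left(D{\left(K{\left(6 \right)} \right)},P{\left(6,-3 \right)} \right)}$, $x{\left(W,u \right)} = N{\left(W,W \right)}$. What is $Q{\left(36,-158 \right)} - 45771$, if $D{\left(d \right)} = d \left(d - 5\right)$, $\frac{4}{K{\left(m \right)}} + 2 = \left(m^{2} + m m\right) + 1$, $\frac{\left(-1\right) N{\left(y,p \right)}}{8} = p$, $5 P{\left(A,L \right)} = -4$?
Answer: $- \frac{230709147}{5041} \approx -45767.0$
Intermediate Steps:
$P{\left(A,L \right)} = - \frac{4}{5}$ ($P{\left(A,L \right)} = \frac{1}{5} \left(-4\right) = - \frac{4}{5}$)
$N{\left(y,p \right)} = - 8 p$
$K{\left(m \right)} = \frac{4}{-1 + 2 m^{2}}$ ($K{\left(m \right)} = \frac{4}{-2 + \left(\left(m^{2} + m m\right) + 1\right)} = \frac{4}{-2 + \left(\left(m^{2} + m^{2}\right) + 1\right)} = \frac{4}{-2 + \left(2 m^{2} + 1\right)} = \frac{4}{-2 + \left(1 + 2 m^{2}\right)} = \frac{4}{-1 + 2 m^{2}}$)
$D{\left(d \right)} = d \left(-5 + d\right)$
$x{\left(W,u \right)} = - 8 W$
$Q{\left(s,v \right)} = \frac{22464}{5041}$ ($Q{\left(s,v \right)} = 2 \left(- 8 \frac{4}{-1 + 2 \cdot 6^{2}} \left(-5 + \frac{4}{-1 + 2 \cdot 6^{2}}\right)\right) = 2 \left(- 8 \frac{4}{-1 + 2 \cdot 36} \left(-5 + \frac{4}{-1 + 2 \cdot 36}\right)\right) = 2 \left(- 8 \frac{4}{-1 + 72} \left(-5 + \frac{4}{-1 + 72}\right)\right) = 2 \left(- 8 \cdot \frac{4}{71} \left(-5 + \frac{4}{71}\right)\right) = 2 \left(- 8 \cdot 4 \cdot \frac{1}{71} \left(-5 + 4 \cdot \frac{1}{71}\right)\right) = 2 \left(- 8 \frac{4 \left(-5 + \frac{4}{71}\right)}{71}\right) = 2 \left(- 8 \cdot \frac{4}{71} \left(- \frac{351}{71}\right)\right) = 2 \left(\left(-8\right) \left(- \frac{1404}{5041}\right)\right) = 2 \cdot \frac{11232}{5041} = \frac{22464}{5041}$)
$Q{\left(36,-158 \right)} - 45771 = \frac{22464}{5041} - 45771 = - \frac{230709147}{5041}$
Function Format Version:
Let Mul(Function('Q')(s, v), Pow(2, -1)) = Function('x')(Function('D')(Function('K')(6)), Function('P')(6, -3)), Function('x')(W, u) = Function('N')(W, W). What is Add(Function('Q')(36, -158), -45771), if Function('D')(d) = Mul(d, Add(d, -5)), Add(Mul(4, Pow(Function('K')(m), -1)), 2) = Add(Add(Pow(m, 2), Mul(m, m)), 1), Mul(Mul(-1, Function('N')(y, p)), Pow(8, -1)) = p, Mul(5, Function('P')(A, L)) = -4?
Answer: Rational(-230709147, 5041) ≈ -45767.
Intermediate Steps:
Function('P')(A, L) = Rational(-4, 5) (Function('P')(A, L) = Mul(Rational(1, 5), -4) = Rational(-4, 5))
Function('N')(y, p) = Mul(-8, p)
Function('K')(m) = Mul(4, Pow(Add(-1, Mul(2, Pow(m, 2))), -1)) (Function('K')(m) = Mul(4, Pow(Add(-2, Add(Add(Pow(m, 2), Mul(m, m)), 1)), -1)) = Mul(4, Pow(Add(-2, Add(Add(Pow(m, 2), Pow(m, 2)), 1)), -1)) = Mul(4, Pow(Add(-2, Add(Mul(2, Pow(m, 2)), 1)), -1)) = Mul(4, Pow(Add(-2, Add(1, Mul(2, Pow(m, 2)))), -1)) = Mul(4, Pow(Add(-1, Mul(2, Pow(m, 2))), -1)))
Function('D')(d) = Mul(d, Add(-5, d))
Function('x')(W, u) = Mul(-8, W)
Function('Q')(s, v) = Rational(22464, 5041) (Function('Q')(s, v) = Mul(2, Mul(-8, Mul(Mul(4, Pow(Add(-1, Mul(2, Pow(6, 2))), -1)), Add(-5, Mul(4, Pow(Add(-1, Mul(2, Pow(6, 2))), -1)))))) = Mul(2, Mul(-8, Mul(Mul(4, Pow(Add(-1, Mul(2, 36)), -1)), Add(-5, Mul(4, Pow(Add(-1, Mul(2, 36)), -1)))))) = Mul(2, Mul(-8, Mul(Mul(4, Pow(Add(-1, 72), -1)), Add(-5, Mul(4, Pow(Add(-1, 72), -1)))))) = Mul(2, Mul(-8, Mul(Mul(4, Pow(71, -1)), Add(-5, Mul(4, Pow(71, -1)))))) = Mul(2, Mul(-8, Mul(Mul(4, Rational(1, 71)), Add(-5, Mul(4, Rational(1, 71)))))) = Mul(2, Mul(-8, Mul(Rational(4, 71), Add(-5, Rational(4, 71))))) = Mul(2, Mul(-8, Mul(Rational(4, 71), Rational(-351, 71)))) = Mul(2, Mul(-8, Rational(-1404, 5041))) = Mul(2, Rational(11232, 5041)) = Rational(22464, 5041))
Add(Function('Q')(36, -158), -45771) = Add(Rational(22464, 5041), -45771) = Rational(-230709147, 5041)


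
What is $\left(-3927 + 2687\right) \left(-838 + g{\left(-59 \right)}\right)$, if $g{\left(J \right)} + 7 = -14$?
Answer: $1065160$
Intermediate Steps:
$g{\left(J \right)} = -21$ ($g{\left(J \right)} = -7 - 14 = -21$)
$\left(-3927 + 2687\right) \left(-838 + g{\left(-59 \right)}\right) = \left(-3927 + 2687\right) \left(-838 - 21\right) = \left(-1240\right) \left(-859\right) = 1065160$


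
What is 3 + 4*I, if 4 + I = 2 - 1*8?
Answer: -37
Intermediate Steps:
I = -10 (I = -4 + (2 - 1*8) = -4 + (2 - 8) = -4 - 6 = -10)
3 + 4*I = 3 + 4*(-10) = 3 - 40 = -37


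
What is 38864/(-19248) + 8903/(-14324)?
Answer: -45503305/17231772 ≈ -2.6407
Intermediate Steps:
38864/(-19248) + 8903/(-14324) = 38864*(-1/19248) + 8903*(-1/14324) = -2429/1203 - 8903/14324 = -45503305/17231772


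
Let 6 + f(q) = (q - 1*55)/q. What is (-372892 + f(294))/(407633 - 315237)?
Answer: -109631773/27164424 ≈ -4.0359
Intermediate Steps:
f(q) = -6 + (-55 + q)/q (f(q) = -6 + (q - 1*55)/q = -6 + (q - 55)/q = -6 + (-55 + q)/q)
(-372892 + f(294))/(407633 - 315237) = (-372892 + (-5 - 55/294))/(407633 - 315237) = (-372892 + (-5 - 55*1/294))/92396 = (-372892 + (-5 - 55/294))*(1/92396) = (-372892 - 1525/294)*(1/92396) = -109631773/294*1/92396 = -109631773/27164424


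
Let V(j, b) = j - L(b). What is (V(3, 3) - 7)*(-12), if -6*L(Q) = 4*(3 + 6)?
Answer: -24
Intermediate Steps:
L(Q) = -6 (L(Q) = -2*(3 + 6)/3 = -2*9/3 = -⅙*36 = -6)
V(j, b) = 6 + j (V(j, b) = j - 1*(-6) = j + 6 = 6 + j)
(V(3, 3) - 7)*(-12) = ((6 + 3) - 7)*(-12) = (9 - 7)*(-12) = 2*(-12) = -24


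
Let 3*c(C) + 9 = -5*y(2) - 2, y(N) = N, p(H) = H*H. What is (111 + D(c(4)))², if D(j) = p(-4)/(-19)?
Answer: 4380649/361 ≈ 12135.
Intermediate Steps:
p(H) = H²
c(C) = -7 (c(C) = -3 + (-5*2 - 2)/3 = -3 + (-10 - 2)/3 = -3 + (⅓)*(-12) = -3 - 4 = -7)
D(j) = -16/19 (D(j) = (-4)²/(-19) = 16*(-1/19) = -16/19)
(111 + D(c(4)))² = (111 - 16/19)² = (2093/19)² = 4380649/361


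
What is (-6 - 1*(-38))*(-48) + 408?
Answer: -1128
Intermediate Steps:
(-6 - 1*(-38))*(-48) + 408 = (-6 + 38)*(-48) + 408 = 32*(-48) + 408 = -1536 + 408 = -1128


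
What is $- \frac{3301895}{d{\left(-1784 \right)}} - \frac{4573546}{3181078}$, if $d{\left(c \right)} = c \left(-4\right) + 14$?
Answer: $- \frac{1053628639671}{2274470770} \approx -463.24$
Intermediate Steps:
$d{\left(c \right)} = 14 - 4 c$ ($d{\left(c \right)} = - 4 c + 14 = 14 - 4 c$)
$- \frac{3301895}{d{\left(-1784 \right)}} - \frac{4573546}{3181078} = - \frac{3301895}{14 - -7136} - \frac{4573546}{3181078} = - \frac{3301895}{14 + 7136} - \frac{2286773}{1590539} = - \frac{3301895}{7150} - \frac{2286773}{1590539} = \left(-3301895\right) \frac{1}{7150} - \frac{2286773}{1590539} = - \frac{660379}{1430} - \frac{2286773}{1590539} = - \frac{1053628639671}{2274470770}$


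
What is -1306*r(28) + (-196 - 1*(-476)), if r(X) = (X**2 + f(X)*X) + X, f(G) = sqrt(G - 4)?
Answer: -1060192 - 73136*sqrt(6) ≈ -1.2393e+6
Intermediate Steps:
f(G) = sqrt(-4 + G)
r(X) = X + X**2 + X*sqrt(-4 + X) (r(X) = (X**2 + sqrt(-4 + X)*X) + X = (X**2 + X*sqrt(-4 + X)) + X = X + X**2 + X*sqrt(-4 + X))
-1306*r(28) + (-196 - 1*(-476)) = -36568*(1 + 28 + sqrt(-4 + 28)) + (-196 - 1*(-476)) = -36568*(1 + 28 + sqrt(24)) + (-196 + 476) = -36568*(1 + 28 + 2*sqrt(6)) + 280 = -36568*(29 + 2*sqrt(6)) + 280 = -1306*(812 + 56*sqrt(6)) + 280 = (-1060472 - 73136*sqrt(6)) + 280 = -1060192 - 73136*sqrt(6)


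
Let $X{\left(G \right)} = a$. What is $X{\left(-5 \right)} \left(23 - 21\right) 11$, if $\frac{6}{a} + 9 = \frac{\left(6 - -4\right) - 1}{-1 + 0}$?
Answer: $- \frac{22}{3} \approx -7.3333$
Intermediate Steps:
$a = - \frac{1}{3}$ ($a = \frac{6}{-9 + \frac{\left(6 - -4\right) - 1}{-1 + 0}} = \frac{6}{-9 + \frac{\left(6 + 4\right) - 1}{-1}} = \frac{6}{-9 + \left(10 - 1\right) \left(-1\right)} = \frac{6}{-9 + 9 \left(-1\right)} = \frac{6}{-9 - 9} = \frac{6}{-18} = 6 \left(- \frac{1}{18}\right) = - \frac{1}{3} \approx -0.33333$)
$X{\left(G \right)} = - \frac{1}{3}$
$X{\left(-5 \right)} \left(23 - 21\right) 11 = - \frac{23 - 21}{3} \cdot 11 = \left(- \frac{1}{3}\right) 2 \cdot 11 = \left(- \frac{2}{3}\right) 11 = - \frac{22}{3}$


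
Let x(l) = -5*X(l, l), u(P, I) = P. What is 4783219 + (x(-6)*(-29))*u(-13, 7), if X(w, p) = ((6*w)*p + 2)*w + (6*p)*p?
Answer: 6841639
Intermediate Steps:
X(w, p) = 6*p² + w*(2 + 6*p*w) (X(w, p) = (6*p*w + 2)*w + 6*p² = (2 + 6*p*w)*w + 6*p² = w*(2 + 6*p*w) + 6*p² = 6*p² + w*(2 + 6*p*w))
x(l) = -30*l² - 30*l³ - 10*l (x(l) = -5*(2*l + 6*l² + 6*l*l²) = -5*(2*l + 6*l² + 6*l³) = -30*l² - 30*l³ - 10*l)
4783219 + (x(-6)*(-29))*u(-13, 7) = 4783219 + ((10*(-6)*(-1 - 3*(-6) - 3*(-6)²))*(-29))*(-13) = 4783219 + ((10*(-6)*(-1 + 18 - 3*36))*(-29))*(-13) = 4783219 + ((10*(-6)*(-1 + 18 - 108))*(-29))*(-13) = 4783219 + ((10*(-6)*(-91))*(-29))*(-13) = 4783219 + (5460*(-29))*(-13) = 4783219 - 158340*(-13) = 4783219 + 2058420 = 6841639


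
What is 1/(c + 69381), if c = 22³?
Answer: 1/80029 ≈ 1.2495e-5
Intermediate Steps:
c = 10648
1/(c + 69381) = 1/(10648 + 69381) = 1/80029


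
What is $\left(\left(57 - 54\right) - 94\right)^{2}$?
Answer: $8281$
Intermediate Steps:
$\left(\left(57 - 54\right) - 94\right)^{2} = \left(3 - 94\right)^{2} = \left(-91\right)^{2} = 8281$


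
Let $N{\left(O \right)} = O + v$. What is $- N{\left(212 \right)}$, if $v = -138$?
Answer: $-74$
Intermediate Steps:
$N{\left(O \right)} = -138 + O$ ($N{\left(O \right)} = O - 138 = -138 + O$)
$- N{\left(212 \right)} = - (-138 + 212) = \left(-1\right) 74 = -74$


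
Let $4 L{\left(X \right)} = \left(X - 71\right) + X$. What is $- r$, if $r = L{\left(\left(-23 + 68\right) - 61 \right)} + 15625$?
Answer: $- \frac{62397}{4} \approx -15599.0$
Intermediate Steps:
$L{\left(X \right)} = - \frac{71}{4} + \frac{X}{2}$ ($L{\left(X \right)} = \frac{\left(X - 71\right) + X}{4} = \frac{\left(-71 + X\right) + X}{4} = \frac{-71 + 2 X}{4} = - \frac{71}{4} + \frac{X}{2}$)
$r = \frac{62397}{4}$ ($r = \left(- \frac{71}{4} + \frac{\left(-23 + 68\right) - 61}{2}\right) + 15625 = \left(- \frac{71}{4} + \frac{45 - 61}{2}\right) + 15625 = \left(- \frac{71}{4} + \frac{1}{2} \left(-16\right)\right) + 15625 = \left(- \frac{71}{4} - 8\right) + 15625 = - \frac{103}{4} + 15625 = \frac{62397}{4} \approx 15599.0$)
$- r = \left(-1\right) \frac{62397}{4} = - \frac{62397}{4}$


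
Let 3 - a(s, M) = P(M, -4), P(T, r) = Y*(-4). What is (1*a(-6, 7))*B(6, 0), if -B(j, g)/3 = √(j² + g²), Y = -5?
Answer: 306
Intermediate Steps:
P(T, r) = 20 (P(T, r) = -5*(-4) = 20)
B(j, g) = -3*√(g² + j²) (B(j, g) = -3*√(j² + g²) = -3*√(g² + j²))
a(s, M) = -17 (a(s, M) = 3 - 1*20 = 3 - 20 = -17)
(1*a(-6, 7))*B(6, 0) = (1*(-17))*(-3*√(0² + 6²)) = -(-51)*√(0 + 36) = -(-51)*√36 = -(-51)*6 = -17*(-18) = 306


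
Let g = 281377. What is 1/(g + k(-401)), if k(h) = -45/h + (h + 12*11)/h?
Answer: 401/112832491 ≈ 3.5539e-6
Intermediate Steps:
k(h) = -45/h + (132 + h)/h (k(h) = -45/h + (h + 132)/h = -45/h + (132 + h)/h)
1/(g + k(-401)) = 1/(281377 + (87 - 401)/(-401)) = 1/(281377 - 1/401*(-314)) = 1/(281377 + 314/401) = 1/(112832491/401) = 401/112832491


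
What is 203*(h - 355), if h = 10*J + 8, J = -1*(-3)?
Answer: -64351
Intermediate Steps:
J = 3
h = 38 (h = 10*3 + 8 = 30 + 8 = 38)
203*(h - 355) = 203*(38 - 355) = 203*(-317) = -64351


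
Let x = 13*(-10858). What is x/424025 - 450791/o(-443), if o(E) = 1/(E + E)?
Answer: 169355935103496/424025 ≈ 3.9940e+8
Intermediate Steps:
o(E) = 1/(2*E)
x = -141154
x/424025 - 450791/o(-443) = -141154/424025 - 450791/((½)/(-443)) = -141154*1/424025 - 450791/((½)*(-1/443)) = -141154/424025 - 450791/(-1/886) = -141154/424025 - 450791*(-886) = -141154/424025 + 399400826 = 169355935103496/424025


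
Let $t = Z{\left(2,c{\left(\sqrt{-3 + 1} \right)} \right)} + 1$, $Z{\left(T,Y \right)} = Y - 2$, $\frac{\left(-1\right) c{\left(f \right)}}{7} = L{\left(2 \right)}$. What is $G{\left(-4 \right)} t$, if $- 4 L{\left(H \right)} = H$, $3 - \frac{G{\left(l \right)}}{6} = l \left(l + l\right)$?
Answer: $-435$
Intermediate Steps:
$G{\left(l \right)} = 18 - 12 l^{2}$ ($G{\left(l \right)} = 18 - 6 l \left(l + l\right) = 18 - 6 l 2 l = 18 - 6 \cdot 2 l^{2} = 18 - 12 l^{2}$)
$L{\left(H \right)} = - \frac{H}{4}$
$c{\left(f \right)} = \frac{7}{2}$ ($c{\left(f \right)} = - 7 \left(\left(- \frac{1}{4}\right) 2\right) = \left(-7\right) \left(- \frac{1}{2}\right) = \frac{7}{2}$)
$Z{\left(T,Y \right)} = -2 + Y$
$t = \frac{5}{2}$ ($t = \left(-2 + \frac{7}{2}\right) + 1 = \frac{3}{2} + 1 = \frac{5}{2} \approx 2.5$)
$G{\left(-4 \right)} t = \left(18 - 12 \left(-4\right)^{2}\right) \frac{5}{2} = \left(18 - 192\right) \frac{5}{2} = \left(-174\right) \frac{5}{2} = -435$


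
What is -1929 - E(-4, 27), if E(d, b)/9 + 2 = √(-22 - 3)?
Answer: -1911 - 45*I ≈ -1911.0 - 45.0*I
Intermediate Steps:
E(d, b) = -18 + 45*I (E(d, b) = -18 + 9*√(-22 - 3) = -18 + 9*√(-25) = -18 + 9*(5*I) = -18 + 45*I)
-1929 - E(-4, 27) = -1929 - (-18 + 45*I) = -1929 + (18 - 45*I) = -1911 - 45*I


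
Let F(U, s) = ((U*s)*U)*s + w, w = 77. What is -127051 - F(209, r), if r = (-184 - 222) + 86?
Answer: -4473061528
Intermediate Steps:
r = -320 (r = -406 + 86 = -320)
F(U, s) = 77 + U**2*s**2 (F(U, s) = ((U*s)*U)*s + 77 = (s*U**2)*s + 77 = U**2*s**2 + 77 = 77 + U**2*s**2)
-127051 - F(209, r) = -127051 - (77 + 209**2*(-320)**2) = -127051 - (77 + 43681*102400) = -127051 - (77 + 4472934400) = -127051 - 1*4472934477 = -127051 - 4472934477 = -4473061528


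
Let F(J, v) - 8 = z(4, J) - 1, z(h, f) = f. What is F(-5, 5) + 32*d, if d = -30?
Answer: -958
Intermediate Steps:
F(J, v) = 7 + J (F(J, v) = 8 + (J - 1) = 8 + (-1 + J) = 7 + J)
F(-5, 5) + 32*d = (7 - 5) + 32*(-30) = 2 - 960 = -958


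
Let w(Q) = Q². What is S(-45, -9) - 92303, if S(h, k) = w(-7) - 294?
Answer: -92548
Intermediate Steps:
S(h, k) = -245 (S(h, k) = (-7)² - 294 = 49 - 294 = -245)
S(-45, -9) - 92303 = -245 - 92303 = -92548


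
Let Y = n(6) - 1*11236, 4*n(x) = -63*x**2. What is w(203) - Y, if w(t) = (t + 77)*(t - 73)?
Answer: 48203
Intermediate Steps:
w(t) = (-73 + t)*(77 + t) (w(t) = (77 + t)*(-73 + t) = (-73 + t)*(77 + t))
n(x) = -63*x**2/4 (n(x) = (-63*x**2)/4 = -63*x**2/4)
Y = -11803 (Y = -63/4*6**2 - 1*11236 = -63/4*36 - 11236 = -567 - 11236 = -11803)
w(203) - Y = (-5621 + 203**2 + 4*203) - 1*(-11803) = (-5621 + 41209 + 812) + 11803 = 36400 + 11803 = 48203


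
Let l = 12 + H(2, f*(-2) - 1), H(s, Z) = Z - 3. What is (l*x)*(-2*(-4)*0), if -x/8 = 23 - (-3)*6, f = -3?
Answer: 0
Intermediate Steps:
H(s, Z) = -3 + Z
x = -328 (x = -8*(23 - (-3)*6) = -8*(23 - 1*(-18)) = -8*(23 + 18) = -8*41 = -328)
l = 14 (l = 12 + (-3 + (-3*(-2) - 1)) = 12 + (-3 + (6 - 1)) = 12 + (-3 + 5) = 12 + 2 = 14)
(l*x)*(-2*(-4)*0) = (14*(-328))*(-2*(-4)*0) = -36736*0 = -4592*0 = 0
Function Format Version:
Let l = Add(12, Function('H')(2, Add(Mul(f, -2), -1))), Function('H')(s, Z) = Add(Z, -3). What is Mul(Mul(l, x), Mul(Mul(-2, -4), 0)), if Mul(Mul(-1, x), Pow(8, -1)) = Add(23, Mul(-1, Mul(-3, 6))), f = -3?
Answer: 0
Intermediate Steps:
Function('H')(s, Z) = Add(-3, Z)
x = -328 (x = Mul(-8, Add(23, Mul(-1, Mul(-3, 6)))) = Mul(-8, Add(23, Mul(-1, -18))) = Mul(-8, Add(23, 18)) = Mul(-8, 41) = -328)
l = 14 (l = Add(12, Add(-3, Add(Mul(-3, -2), -1))) = Add(12, Add(-3, Add(6, -1))) = Add(12, Add(-3, 5)) = Add(12, 2) = 14)
Mul(Mul(l, x), Mul(Mul(-2, -4), 0)) = Mul(Mul(14, -328), Mul(Mul(-2, -4), 0)) = Mul(-4592, Mul(8, 0)) = Mul(-4592, 0) = 0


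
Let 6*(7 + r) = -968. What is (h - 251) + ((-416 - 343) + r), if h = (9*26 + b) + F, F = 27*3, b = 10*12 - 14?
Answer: -2272/3 ≈ -757.33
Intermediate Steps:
r = -505/3 (r = -7 + (⅙)*(-968) = -7 - 484/3 = -505/3 ≈ -168.33)
b = 106 (b = 120 - 14 = 106)
F = 81
h = 421 (h = (9*26 + 106) + 81 = (234 + 106) + 81 = 340 + 81 = 421)
(h - 251) + ((-416 - 343) + r) = (421 - 251) + ((-416 - 343) - 505/3) = 170 + (-759 - 505/3) = 170 - 2782/3 = -2272/3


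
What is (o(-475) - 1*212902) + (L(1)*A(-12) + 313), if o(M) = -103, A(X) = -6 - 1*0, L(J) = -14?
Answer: -212608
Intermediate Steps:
A(X) = -6 (A(X) = -6 + 0 = -6)
(o(-475) - 1*212902) + (L(1)*A(-12) + 313) = (-103 - 1*212902) + (-14*(-6) + 313) = (-103 - 212902) + (84 + 313) = -213005 + 397 = -212608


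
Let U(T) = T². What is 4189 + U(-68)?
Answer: 8813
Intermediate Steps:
4189 + U(-68) = 4189 + (-68)² = 4189 + 4624 = 8813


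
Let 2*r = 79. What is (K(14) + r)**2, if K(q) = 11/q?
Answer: 79524/49 ≈ 1622.9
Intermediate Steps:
r = 79/2 (r = (1/2)*79 = 79/2 ≈ 39.500)
(K(14) + r)**2 = (11/14 + 79/2)**2 = (282/7)**2 = 79524/49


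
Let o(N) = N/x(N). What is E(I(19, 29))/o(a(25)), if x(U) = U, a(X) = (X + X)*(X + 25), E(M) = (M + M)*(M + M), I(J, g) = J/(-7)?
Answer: 1444/49 ≈ 29.469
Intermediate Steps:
I(J, g) = -J/7 (I(J, g) = J*(-⅐) = -J/7)
E(M) = 4*M² (E(M) = (2*M)*(2*M) = 4*M²)
a(X) = 2*X*(25 + X) (a(X) = (2*X)*(25 + X) = 2*X*(25 + X))
o(N) = 1 (o(N) = N/N = 1)
E(I(19, 29))/o(a(25)) = (4*(-⅐*19)²)/1 = (4*(-19/7)²)*1 = (4*(361/49))*1 = (1444/49)*1 = 1444/49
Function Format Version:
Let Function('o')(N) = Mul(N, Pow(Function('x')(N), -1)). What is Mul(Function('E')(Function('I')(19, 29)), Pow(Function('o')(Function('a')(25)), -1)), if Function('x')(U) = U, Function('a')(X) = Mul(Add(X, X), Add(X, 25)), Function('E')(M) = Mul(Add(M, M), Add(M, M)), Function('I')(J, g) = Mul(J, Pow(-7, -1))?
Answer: Rational(1444, 49) ≈ 29.469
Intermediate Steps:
Function('I')(J, g) = Mul(Rational(-1, 7), J) (Function('I')(J, g) = Mul(J, Rational(-1, 7)) = Mul(Rational(-1, 7), J))
Function('E')(M) = Mul(4, Pow(M, 2)) (Function('E')(M) = Mul(Mul(2, M), Mul(2, M)) = Mul(4, Pow(M, 2)))
Function('a')(X) = Mul(2, X, Add(25, X)) (Function('a')(X) = Mul(Mul(2, X), Add(25, X)) = Mul(2, X, Add(25, X)))
Function('o')(N) = 1 (Function('o')(N) = Mul(N, Pow(N, -1)) = 1)
Mul(Function('E')(Function('I')(19, 29)), Pow(Function('o')(Function('a')(25)), -1)) = Mul(Mul(4, Pow(Mul(Rational(-1, 7), 19), 2)), Pow(1, -1)) = Mul(Mul(4, Pow(Rational(-19, 7), 2)), 1) = Mul(Mul(4, Rational(361, 49)), 1) = Mul(Rational(1444, 49), 1) = Rational(1444, 49)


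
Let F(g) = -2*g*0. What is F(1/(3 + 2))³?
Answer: 0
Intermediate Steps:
F(g) = 0
F(1/(3 + 2))³ = 0³ = 0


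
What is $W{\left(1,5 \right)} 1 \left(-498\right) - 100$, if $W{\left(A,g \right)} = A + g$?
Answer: $-3088$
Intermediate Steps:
$W{\left(1,5 \right)} 1 \left(-498\right) - 100 = \left(1 + 5\right) 1 \left(-498\right) - 100 = 6 \cdot 1 \left(-498\right) - 100 = 6 \left(-498\right) - 100 = -2988 - 100 = -3088$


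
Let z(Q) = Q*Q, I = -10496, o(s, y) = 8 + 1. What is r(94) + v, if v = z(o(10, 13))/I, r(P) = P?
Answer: 986543/10496 ≈ 93.992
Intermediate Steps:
o(s, y) = 9
z(Q) = Q²
v = -81/10496 (v = 9²/(-10496) = 81*(-1/10496) = -81/10496 ≈ -0.0077172)
r(94) + v = 94 - 81/10496 = 986543/10496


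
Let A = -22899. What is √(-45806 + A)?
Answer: I*√68705 ≈ 262.12*I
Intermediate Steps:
√(-45806 + A) = √(-45806 - 22899) = √(-68705) = I*√68705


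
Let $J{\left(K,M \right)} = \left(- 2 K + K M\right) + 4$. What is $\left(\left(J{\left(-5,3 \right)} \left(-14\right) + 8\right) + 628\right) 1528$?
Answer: $993200$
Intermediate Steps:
$J{\left(K,M \right)} = 4 - 2 K + K M$
$\left(\left(J{\left(-5,3 \right)} \left(-14\right) + 8\right) + 628\right) 1528 = \left(\left(\left(4 - -10 - 15\right) \left(-14\right) + 8\right) + 628\right) 1528 = \left(\left(\left(4 + 10 - 15\right) \left(-14\right) + 8\right) + 628\right) 1528 = \left(\left(\left(-1\right) \left(-14\right) + 8\right) + 628\right) 1528 = \left(\left(14 + 8\right) + 628\right) 1528 = \left(22 + 628\right) 1528 = 650 \cdot 1528 = 993200$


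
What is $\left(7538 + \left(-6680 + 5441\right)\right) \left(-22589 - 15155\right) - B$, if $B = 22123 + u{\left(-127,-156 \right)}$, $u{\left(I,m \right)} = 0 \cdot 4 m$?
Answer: $-237771579$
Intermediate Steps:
$u{\left(I,m \right)} = 0$ ($u{\left(I,m \right)} = 0 m = 0$)
$B = 22123$ ($B = 22123 + 0 = 22123$)
$\left(7538 + \left(-6680 + 5441\right)\right) \left(-22589 - 15155\right) - B = \left(7538 + \left(-6680 + 5441\right)\right) \left(-22589 - 15155\right) - 22123 = \left(7538 - 1239\right) \left(-37744\right) - 22123 = 6299 \left(-37744\right) - 22123 = -237749456 - 22123 = -237771579$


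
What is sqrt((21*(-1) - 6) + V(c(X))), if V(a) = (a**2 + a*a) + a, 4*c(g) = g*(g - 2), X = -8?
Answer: sqrt(793) ≈ 28.160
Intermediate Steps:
c(g) = g*(-2 + g)/4 (c(g) = (g*(g - 2))/4 = (g*(-2 + g))/4 = g*(-2 + g)/4)
V(a) = a + 2*a**2 (V(a) = (a**2 + a**2) + a = 2*a**2 + a = a + 2*a**2)
sqrt((21*(-1) - 6) + V(c(X))) = sqrt((21*(-1) - 6) + ((1/4)*(-8)*(-2 - 8))*(1 + 2*((1/4)*(-8)*(-2 - 8)))) = sqrt((-21 - 6) + ((1/4)*(-8)*(-10))*(1 + 2*((1/4)*(-8)*(-10)))) = sqrt(-27 + 20*(1 + 2*20)) = sqrt(-27 + 20*(1 + 40)) = sqrt(-27 + 20*41) = sqrt(-27 + 820) = sqrt(793)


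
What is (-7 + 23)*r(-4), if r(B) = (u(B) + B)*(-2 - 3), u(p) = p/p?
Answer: 240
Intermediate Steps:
u(p) = 1
r(B) = -5 - 5*B (r(B) = (1 + B)*(-2 - 3) = (1 + B)*(-5) = -5 - 5*B)
(-7 + 23)*r(-4) = (-7 + 23)*(-5 - 5*(-4)) = 16*(-5 + 20) = 16*15 = 240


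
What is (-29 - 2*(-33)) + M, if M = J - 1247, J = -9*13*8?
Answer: -2146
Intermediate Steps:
J = -936 (J = -117*8 = -936)
M = -2183 (M = -936 - 1247 = -2183)
(-29 - 2*(-33)) + M = (-29 - 2*(-33)) - 2183 = (-29 + 66) - 2183 = 37 - 2183 = -2146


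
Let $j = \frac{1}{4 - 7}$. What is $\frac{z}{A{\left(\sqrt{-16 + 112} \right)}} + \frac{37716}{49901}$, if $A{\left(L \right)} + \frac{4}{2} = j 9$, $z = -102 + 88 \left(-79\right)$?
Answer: $\frac{352190234}{249505} \approx 1411.6$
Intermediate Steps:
$j = - \frac{1}{3}$ ($j = \frac{1}{-3} = - \frac{1}{3} \approx -0.33333$)
$z = -7054$ ($z = -102 - 6952 = -7054$)
$A{\left(L \right)} = -5$ ($A{\left(L \right)} = -2 - 3 = -5$)
$\frac{z}{A{\left(\sqrt{-16 + 112} \right)}} + \frac{37716}{49901} = - \frac{7054}{-5} + \frac{37716}{49901} = \left(-7054\right) \left(- \frac{1}{5}\right) + 37716 \cdot \frac{1}{49901} = \frac{7054}{5} + \frac{37716}{49901} = \frac{352190234}{249505}$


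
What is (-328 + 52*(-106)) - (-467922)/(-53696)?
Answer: -157026281/26848 ≈ -5848.7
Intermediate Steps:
(-328 + 52*(-106)) - (-467922)/(-53696) = (-328 - 5512) - (-467922)*(-1)/53696 = -5840 - 1*233961/26848 = -5840 - 233961/26848 = -157026281/26848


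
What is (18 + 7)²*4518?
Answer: 2823750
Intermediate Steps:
(18 + 7)²*4518 = 25²*4518 = 625*4518 = 2823750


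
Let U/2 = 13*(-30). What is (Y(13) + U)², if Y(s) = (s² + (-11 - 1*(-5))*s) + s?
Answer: 456976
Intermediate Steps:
U = -780 (U = 2*(13*(-30)) = 2*(-390) = -780)
Y(s) = s² - 5*s (Y(s) = (s² + (-11 + 5)*s) + s = (s² - 6*s) + s = s² - 5*s)
(Y(13) + U)² = (13*(-5 + 13) - 780)² = (13*8 - 780)² = (104 - 780)² = (-676)² = 456976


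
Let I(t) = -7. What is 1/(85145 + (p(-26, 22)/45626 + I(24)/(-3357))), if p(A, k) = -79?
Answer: 153166482/13041360164069 ≈ 1.1745e-5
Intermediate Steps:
1/(85145 + (p(-26, 22)/45626 + I(24)/(-3357))) = 1/(85145 + (-79/45626 - 7/(-3357))) = 1/(85145 + (-79*1/45626 - 7*(-1/3357))) = 1/(85145 + (-79/45626 + 7/3357)) = 1/(85145 + 54179/153166482) = 1/(13041360164069/153166482) = 153166482/13041360164069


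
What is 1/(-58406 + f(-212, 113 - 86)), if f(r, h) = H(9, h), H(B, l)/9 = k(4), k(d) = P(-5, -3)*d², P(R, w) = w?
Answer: -1/58838 ≈ -1.6996e-5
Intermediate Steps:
k(d) = -3*d²
H(B, l) = -432 (H(B, l) = 9*(-3*4²) = 9*(-3*16) = 9*(-48) = -432)
f(r, h) = -432
1/(-58406 + f(-212, 113 - 86)) = 1/(-58406 - 432) = 1/(-58838) = -1/58838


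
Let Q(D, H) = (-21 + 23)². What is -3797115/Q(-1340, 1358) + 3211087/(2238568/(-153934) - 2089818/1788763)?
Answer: -4990720913892304489/4325961655396 ≈ -1.1537e+6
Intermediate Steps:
Q(D, H) = 4 (Q(D, H) = 2² = 4)
-3797115/Q(-1340, 1358) + 3211087/(2238568/(-153934) - 2089818/1788763) = -3797115/4 + 3211087/(2238568/(-153934) - 2089818/1788763) = -3797115*¼ + 3211087/(2238568*(-1/153934) - 2089818*1/1788763) = -3797115/4 + 3211087/(-1119284/76967 - 2089818/1788763) = -3797115/4 + 3211087/(-2162980827698/137675721821) = -3797115/4 + 3211087*(-137675721821/2162980827698) = -3797115/4 - 442088720555029427/2162980827698 = -4990720913892304489/4325961655396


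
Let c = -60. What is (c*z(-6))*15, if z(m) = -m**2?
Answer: 32400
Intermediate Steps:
(c*z(-6))*15 = -(-60)*(-6)**2*15 = -(-60)*36*15 = -60*(-36)*15 = 2160*15 = 32400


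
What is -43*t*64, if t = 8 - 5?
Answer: -8256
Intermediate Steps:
t = 3
-43*t*64 = -43*3*64 = -129*64 = -8256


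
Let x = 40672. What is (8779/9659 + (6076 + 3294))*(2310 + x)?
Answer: 3890455942038/9659 ≈ 4.0278e+8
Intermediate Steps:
(8779/9659 + (6076 + 3294))*(2310 + x) = (8779/9659 + (6076 + 3294))*(2310 + 40672) = (8779*(1/9659) + 9370)*42982 = (8779/9659 + 9370)*42982 = (90513609/9659)*42982 = 3890455942038/9659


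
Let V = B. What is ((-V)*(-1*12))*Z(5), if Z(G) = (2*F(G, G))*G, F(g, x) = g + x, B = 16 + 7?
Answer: 27600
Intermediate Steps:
B = 23
V = 23
Z(G) = 4*G² (Z(G) = (2*(G + G))*G = (2*(2*G))*G = (4*G)*G = 4*G²)
((-V)*(-1*12))*Z(5) = ((-1*23)*(-1*12))*(4*5²) = (-23*(-12))*(4*25) = 276*100 = 27600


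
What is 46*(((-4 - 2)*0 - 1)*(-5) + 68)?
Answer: 3358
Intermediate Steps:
46*(((-4 - 2)*0 - 1)*(-5) + 68) = 46*((-6*0 - 1)*(-5) + 68) = 46*((0 - 1)*(-5) + 68) = 46*(-1*(-5) + 68) = 46*(5 + 68) = 46*73 = 3358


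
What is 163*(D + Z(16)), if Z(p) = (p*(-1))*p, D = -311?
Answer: -92421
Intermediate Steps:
Z(p) = -p**2 (Z(p) = (-p)*p = -p**2)
163*(D + Z(16)) = 163*(-311 - 1*16**2) = 163*(-311 - 1*256) = 163*(-311 - 256) = 163*(-567) = -92421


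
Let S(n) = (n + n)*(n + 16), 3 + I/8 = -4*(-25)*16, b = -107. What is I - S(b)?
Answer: -6698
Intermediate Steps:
I = 12776 (I = -24 + 8*(-4*(-25)*16) = -24 + 8*(100*16) = -24 + 8*1600 = -24 + 12800 = 12776)
S(n) = 2*n*(16 + n) (S(n) = (2*n)*(16 + n) = 2*n*(16 + n))
I - S(b) = 12776 - 2*(-107)*(16 - 107) = 12776 - 2*(-107)*(-91) = 12776 - 1*19474 = 12776 - 19474 = -6698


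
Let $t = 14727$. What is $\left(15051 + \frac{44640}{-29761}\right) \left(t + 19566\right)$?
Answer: $\frac{15359429048103}{29761} \approx 5.1609 \cdot 10^{8}$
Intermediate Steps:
$\left(15051 + \frac{44640}{-29761}\right) \left(t + 19566\right) = \left(15051 + \frac{44640}{-29761}\right) \left(14727 + 19566\right) = \left(15051 + 44640 \left(- \frac{1}{29761}\right)\right) 34293 = \left(15051 - \frac{44640}{29761}\right) 34293 = \frac{447888171}{29761} \cdot 34293 = \frac{15359429048103}{29761}$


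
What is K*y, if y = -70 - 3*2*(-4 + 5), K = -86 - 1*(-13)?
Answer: 5548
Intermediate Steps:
K = -73 (K = -86 + 13 = -73)
y = -76 (y = -70 - 3*2*1 = -70 - 3*2 = -70 - 1*6 = -70 - 6 = -76)
K*y = -73*(-76) = 5548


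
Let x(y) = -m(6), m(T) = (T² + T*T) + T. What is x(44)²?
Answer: 6084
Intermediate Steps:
m(T) = T + 2*T² (m(T) = (T² + T²) + T = 2*T² + T = T + 2*T²)
x(y) = -78 (x(y) = -6*(1 + 2*6) = -6*(1 + 12) = -6*13 = -1*78 = -78)
x(44)² = (-78)² = 6084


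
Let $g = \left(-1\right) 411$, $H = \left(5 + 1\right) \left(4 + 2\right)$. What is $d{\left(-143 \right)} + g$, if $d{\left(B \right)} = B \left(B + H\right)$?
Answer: $14890$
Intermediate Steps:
$H = 36$ ($H = 6 \cdot 6 = 36$)
$g = -411$
$d{\left(B \right)} = B \left(36 + B\right)$ ($d{\left(B \right)} = B \left(B + 36\right) = B \left(36 + B\right)$)
$d{\left(-143 \right)} + g = - 143 \left(36 - 143\right) - 411 = \left(-143\right) \left(-107\right) - 411 = 15301 - 411 = 14890$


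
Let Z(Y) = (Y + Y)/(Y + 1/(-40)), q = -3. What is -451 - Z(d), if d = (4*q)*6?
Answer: -1305091/2881 ≈ -453.00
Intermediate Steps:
d = -72 (d = (4*(-3))*6 = -12*6 = -72)
Z(Y) = 2*Y/(-1/40 + Y) (Z(Y) = (2*Y)/(Y - 1/40) = (2*Y)/(-1/40 + Y) = 2*Y/(-1/40 + Y))
-451 - Z(d) = -451 - 80*(-72)/(-1 + 40*(-72)) = -451 - 80*(-72)/(-1 - 2880) = -451 - 80*(-72)/(-2881) = -451 - 80*(-72)*(-1)/2881 = -451 - 1*5760/2881 = -451 - 5760/2881 = -1305091/2881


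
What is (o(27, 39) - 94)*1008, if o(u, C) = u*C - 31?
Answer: 935424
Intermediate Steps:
o(u, C) = -31 + C*u (o(u, C) = C*u - 31 = -31 + C*u)
(o(27, 39) - 94)*1008 = ((-31 + 39*27) - 94)*1008 = ((-31 + 1053) - 94)*1008 = (1022 - 94)*1008 = 928*1008 = 935424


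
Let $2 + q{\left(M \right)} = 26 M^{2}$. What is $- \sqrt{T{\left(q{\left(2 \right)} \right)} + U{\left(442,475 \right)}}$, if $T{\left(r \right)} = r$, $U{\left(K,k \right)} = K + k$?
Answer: $- \sqrt{1019} \approx -31.922$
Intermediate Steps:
$q{\left(M \right)} = -2 + 26 M^{2}$
$- \sqrt{T{\left(q{\left(2 \right)} \right)} + U{\left(442,475 \right)}} = - \sqrt{\left(-2 + 26 \cdot 2^{2}\right) + \left(442 + 475\right)} = - \sqrt{\left(-2 + 26 \cdot 4\right) + 917} = - \sqrt{\left(-2 + 104\right) + 917} = - \sqrt{102 + 917} = - \sqrt{1019}$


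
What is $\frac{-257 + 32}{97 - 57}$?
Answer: $- \frac{45}{8} \approx -5.625$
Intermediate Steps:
$\frac{-257 + 32}{97 - 57} = - \frac{225}{40} = \left(-225\right) \frac{1}{40} = - \frac{45}{8}$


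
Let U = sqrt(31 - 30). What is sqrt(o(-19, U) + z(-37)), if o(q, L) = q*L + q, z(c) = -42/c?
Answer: 2*I*sqrt(12617)/37 ≈ 6.0716*I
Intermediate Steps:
U = 1 (U = sqrt(1) = 1)
o(q, L) = q + L*q (o(q, L) = L*q + q = q + L*q)
sqrt(o(-19, U) + z(-37)) = sqrt(-19*(1 + 1) - 42/(-37)) = sqrt(-19*2 - 42*(-1/37)) = sqrt(-38 + 42/37) = sqrt(-1364/37) = 2*I*sqrt(12617)/37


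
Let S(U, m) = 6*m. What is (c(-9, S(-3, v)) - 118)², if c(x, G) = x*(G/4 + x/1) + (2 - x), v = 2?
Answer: 2809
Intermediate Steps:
c(x, G) = 2 - x + x*(x + G/4) (c(x, G) = x*(G*(¼) + x*1) + (2 - x) = x*(G/4 + x) + (2 - x) = x*(x + G/4) + (2 - x) = 2 - x + x*(x + G/4))
(c(-9, S(-3, v)) - 118)² = ((2 + (-9)² - 1*(-9) + (¼)*(6*2)*(-9)) - 118)² = ((2 + 81 + 9 + (¼)*12*(-9)) - 118)² = ((2 + 81 + 9 - 27) - 118)² = (65 - 118)² = (-53)² = 2809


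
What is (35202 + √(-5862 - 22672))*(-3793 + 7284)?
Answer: 122890182 + 3491*I*√28534 ≈ 1.2289e+8 + 5.897e+5*I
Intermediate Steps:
(35202 + √(-5862 - 22672))*(-3793 + 7284) = (35202 + √(-28534))*3491 = (35202 + I*√28534)*3491 = 122890182 + 3491*I*√28534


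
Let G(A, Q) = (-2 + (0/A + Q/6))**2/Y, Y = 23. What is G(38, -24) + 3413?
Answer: 78535/23 ≈ 3414.6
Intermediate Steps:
G(A, Q) = (-2 + Q/6)**2/23 (G(A, Q) = (-2 + (0/A + Q/6))**2/23 = (-2 + (0 + Q*(1/6)))**2*(1/23) = (-2 + (0 + Q/6))**2*(1/23) = (-2 + Q/6)**2*(1/23) = (-2 + Q/6)**2/23)
G(38, -24) + 3413 = (-12 - 24)**2/828 + 3413 = (1/828)*(-36)**2 + 3413 = (1/828)*1296 + 3413 = 36/23 + 3413 = 78535/23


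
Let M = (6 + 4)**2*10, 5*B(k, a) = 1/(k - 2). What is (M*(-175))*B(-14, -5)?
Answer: 4375/2 ≈ 2187.5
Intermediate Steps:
B(k, a) = 1/(5*(-2 + k)) (B(k, a) = 1/(5*(k - 2)) = 1/(5*(-2 + k)))
M = 1000 (M = 10**2*10 = 100*10 = 1000)
(M*(-175))*B(-14, -5) = (1000*(-175))*(1/(5*(-2 - 14))) = -35000/(-16) = -35000*(-1)/16 = -175000*(-1/80) = 4375/2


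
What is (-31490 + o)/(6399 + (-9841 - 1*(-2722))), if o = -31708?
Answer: 3511/40 ≈ 87.775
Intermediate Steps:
(-31490 + o)/(6399 + (-9841 - 1*(-2722))) = (-31490 - 31708)/(6399 + (-9841 - 1*(-2722))) = -63198/(6399 + (-9841 + 2722)) = -63198/(6399 - 7119) = -63198/(-720) = -63198*(-1/720) = 3511/40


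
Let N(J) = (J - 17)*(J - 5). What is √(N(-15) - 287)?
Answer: √353 ≈ 18.788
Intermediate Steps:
N(J) = (-17 + J)*(-5 + J)
√(N(-15) - 287) = √((85 + (-15)² - 22*(-15)) - 287) = √((85 + 225 + 330) - 287) = √(640 - 287) = √353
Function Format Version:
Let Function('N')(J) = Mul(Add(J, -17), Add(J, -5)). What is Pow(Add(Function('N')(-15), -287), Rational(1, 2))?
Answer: Pow(353, Rational(1, 2)) ≈ 18.788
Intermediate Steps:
Function('N')(J) = Mul(Add(-17, J), Add(-5, J))
Pow(Add(Function('N')(-15), -287), Rational(1, 2)) = Pow(Add(Add(85, Pow(-15, 2), Mul(-22, -15)), -287), Rational(1, 2)) = Pow(Add(Add(85, 225, 330), -287), Rational(1, 2)) = Pow(Add(640, -287), Rational(1, 2)) = Pow(353, Rational(1, 2))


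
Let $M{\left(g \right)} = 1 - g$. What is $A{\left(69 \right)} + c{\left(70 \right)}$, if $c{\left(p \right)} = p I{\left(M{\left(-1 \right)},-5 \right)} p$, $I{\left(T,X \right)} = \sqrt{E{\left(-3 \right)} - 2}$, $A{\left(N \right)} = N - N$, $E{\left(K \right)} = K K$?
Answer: $4900 \sqrt{7} \approx 12964.0$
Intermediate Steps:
$E{\left(K \right)} = K^{2}$
$A{\left(N \right)} = 0$
$I{\left(T,X \right)} = \sqrt{7}$ ($I{\left(T,X \right)} = \sqrt{\left(-3\right)^{2} - 2} = \sqrt{9 - 2} = \sqrt{7}$)
$c{\left(p \right)} = \sqrt{7} p^{2}$ ($c{\left(p \right)} = p \sqrt{7} p = \sqrt{7} p^{2}$)
$A{\left(69 \right)} + c{\left(70 \right)} = 0 + \sqrt{7} \cdot 70^{2} = 0 + \sqrt{7} \cdot 4900 = 0 + 4900 \sqrt{7} = 4900 \sqrt{7}$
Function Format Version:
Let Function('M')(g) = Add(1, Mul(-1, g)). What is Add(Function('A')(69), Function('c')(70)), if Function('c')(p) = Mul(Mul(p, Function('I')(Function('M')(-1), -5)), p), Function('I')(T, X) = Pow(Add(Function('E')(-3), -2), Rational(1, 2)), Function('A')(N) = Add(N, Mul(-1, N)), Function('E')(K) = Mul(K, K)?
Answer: Mul(4900, Pow(7, Rational(1, 2))) ≈ 12964.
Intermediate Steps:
Function('E')(K) = Pow(K, 2)
Function('A')(N) = 0
Function('I')(T, X) = Pow(7, Rational(1, 2)) (Function('I')(T, X) = Pow(Add(Pow(-3, 2), -2), Rational(1, 2)) = Pow(Add(9, -2), Rational(1, 2)) = Pow(7, Rational(1, 2)))
Function('c')(p) = Mul(Pow(7, Rational(1, 2)), Pow(p, 2)) (Function('c')(p) = Mul(Mul(p, Pow(7, Rational(1, 2))), p) = Mul(Pow(7, Rational(1, 2)), Pow(p, 2)))
Add(Function('A')(69), Function('c')(70)) = Add(0, Mul(Pow(7, Rational(1, 2)), Pow(70, 2))) = Add(0, Mul(Pow(7, Rational(1, 2)), 4900)) = Add(0, Mul(4900, Pow(7, Rational(1, 2)))) = Mul(4900, Pow(7, Rational(1, 2)))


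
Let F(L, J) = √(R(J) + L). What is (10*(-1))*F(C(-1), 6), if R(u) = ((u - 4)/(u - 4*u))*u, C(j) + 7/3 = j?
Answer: -20*I ≈ -20.0*I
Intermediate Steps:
C(j) = -7/3 + j
R(u) = 4/3 - u/3 (R(u) = ((-4 + u)/((-3*u)))*u = ((-4 + u)*(-1/(3*u)))*u = (-(-4 + u)/(3*u))*u = 4/3 - u/3)
F(L, J) = √(4/3 + L - J/3) (F(L, J) = √((4/3 - J/3) + L) = √(4/3 + L - J/3))
(10*(-1))*F(C(-1), 6) = (10*(-1))*(√(12 - 3*6 + 9*(-7/3 - 1))/3) = -10*√(12 - 18 + 9*(-10/3))/3 = -10*√(12 - 18 - 30)/3 = -10*√(-36)/3 = -10*6*I/3 = -20*I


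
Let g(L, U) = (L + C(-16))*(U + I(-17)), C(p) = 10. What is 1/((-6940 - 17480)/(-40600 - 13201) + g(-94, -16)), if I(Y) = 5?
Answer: 4891/4521504 ≈ 0.0010817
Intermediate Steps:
g(L, U) = (5 + U)*(10 + L) (g(L, U) = (L + 10)*(U + 5) = (10 + L)*(5 + U) = (5 + U)*(10 + L))
1/((-6940 - 17480)/(-40600 - 13201) + g(-94, -16)) = 1/((-6940 - 17480)/(-40600 - 13201) + (50 + 5*(-94) + 10*(-16) - 94*(-16))) = 1/(-24420/(-53801) + (50 - 470 - 160 + 1504)) = 1/(-24420*(-1/53801) + 924) = 1/(2220/4891 + 924) = 1/(4521504/4891) = 4891/4521504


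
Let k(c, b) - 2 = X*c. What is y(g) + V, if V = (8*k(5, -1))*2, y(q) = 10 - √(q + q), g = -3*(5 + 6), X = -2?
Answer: -118 - I*√66 ≈ -118.0 - 8.124*I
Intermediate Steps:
k(c, b) = 2 - 2*c
g = -33 (g = -3*11 = -33)
y(q) = 10 - √2*√q (y(q) = 10 - √(2*q) = 10 - √2*√q)
V = -128 (V = (8*(2 - 2*5))*2 = (8*(2 - 10))*2 = (8*(-8))*2 = -64*2 = -128)
y(g) + V = (10 - √2*√(-33)) - 128 = (10 - √2*I*√33) - 128 = (10 - I*√66) - 128 = -118 - I*√66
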